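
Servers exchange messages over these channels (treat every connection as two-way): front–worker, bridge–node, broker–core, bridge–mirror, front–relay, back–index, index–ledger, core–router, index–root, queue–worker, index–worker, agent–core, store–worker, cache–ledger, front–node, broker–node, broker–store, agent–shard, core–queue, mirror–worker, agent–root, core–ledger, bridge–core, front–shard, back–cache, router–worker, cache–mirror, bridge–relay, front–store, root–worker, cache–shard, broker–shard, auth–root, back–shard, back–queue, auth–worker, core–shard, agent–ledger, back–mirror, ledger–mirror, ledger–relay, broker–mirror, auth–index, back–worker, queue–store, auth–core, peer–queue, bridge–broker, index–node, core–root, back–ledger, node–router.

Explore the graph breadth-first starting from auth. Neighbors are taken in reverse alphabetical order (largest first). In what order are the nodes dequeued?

auth, worker, root, index, core, store, router, queue, mirror, front, back, agent, node, ledger, shard, broker, bridge, peer, cache, relay

Visit auth; enqueue worker, root, index, core → queue [worker, root, index, core]
Visit worker; enqueue store, router, queue, mirror, front, back → queue [root, index, core, store, router, queue, mirror, front, back]
Visit root; enqueue agent → queue [index, core, store, router, queue, mirror, front, back, agent]
Visit index; enqueue node, ledger → queue [core, store, router, queue, mirror, front, back, agent, node, ledger]
Visit core; enqueue shard, broker, bridge → queue [store, router, queue, mirror, front, back, agent, node, ledger, shard, broker, bridge]
Visit store → queue [router, queue, mirror, front, back, agent, node, ledger, shard, broker, bridge]
Visit router → queue [queue, mirror, front, back, agent, node, ledger, shard, broker, bridge]
Visit queue; enqueue peer → queue [mirror, front, back, agent, node, ledger, shard, broker, bridge, peer]
Visit mirror; enqueue cache → queue [front, back, agent, node, ledger, shard, broker, bridge, peer, cache]
Visit front; enqueue relay → queue [back, agent, node, ledger, shard, broker, bridge, peer, cache, relay]
Visit back → queue [agent, node, ledger, shard, broker, bridge, peer, cache, relay]
Visit agent → queue [node, ledger, shard, broker, bridge, peer, cache, relay]
Visit node → queue [ledger, shard, broker, bridge, peer, cache, relay]
Visit ledger → queue [shard, broker, bridge, peer, cache, relay]
Visit shard → queue [broker, bridge, peer, cache, relay]
Visit broker → queue [bridge, peer, cache, relay]
Visit bridge → queue [peer, cache, relay]
Visit peer → queue [cache, relay]
Visit cache → queue [relay]
Visit relay → queue []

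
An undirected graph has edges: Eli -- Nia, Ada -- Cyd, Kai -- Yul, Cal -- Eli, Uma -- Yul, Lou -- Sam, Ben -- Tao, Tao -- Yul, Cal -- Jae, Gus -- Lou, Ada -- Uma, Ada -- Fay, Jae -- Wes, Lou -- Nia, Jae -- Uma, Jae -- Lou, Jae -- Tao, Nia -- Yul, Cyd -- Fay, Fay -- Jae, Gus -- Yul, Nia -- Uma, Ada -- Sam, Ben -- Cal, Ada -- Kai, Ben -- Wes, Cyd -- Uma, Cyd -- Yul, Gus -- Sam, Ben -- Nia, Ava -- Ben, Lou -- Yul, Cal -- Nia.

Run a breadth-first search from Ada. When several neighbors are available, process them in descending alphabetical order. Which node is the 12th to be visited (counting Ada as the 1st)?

Tao

Visit Ada; enqueue Uma, Sam, Kai, Fay, Cyd → queue [Uma, Sam, Kai, Fay, Cyd]
Visit Uma; enqueue Yul, Nia, Jae → queue [Sam, Kai, Fay, Cyd, Yul, Nia, Jae]
Visit Sam; enqueue Lou, Gus → queue [Kai, Fay, Cyd, Yul, Nia, Jae, Lou, Gus]
Visit Kai → queue [Fay, Cyd, Yul, Nia, Jae, Lou, Gus]
Visit Fay → queue [Cyd, Yul, Nia, Jae, Lou, Gus]
Visit Cyd → queue [Yul, Nia, Jae, Lou, Gus]
Visit Yul; enqueue Tao → queue [Nia, Jae, Lou, Gus, Tao]
Visit Nia; enqueue Eli, Cal, Ben → queue [Jae, Lou, Gus, Tao, Eli, Cal, Ben]
Visit Jae; enqueue Wes → queue [Lou, Gus, Tao, Eli, Cal, Ben, Wes]
Visit Lou → queue [Gus, Tao, Eli, Cal, Ben, Wes]
Visit Gus → queue [Tao, Eli, Cal, Ben, Wes]
Visit Tao → queue [Eli, Cal, Ben, Wes]
Visit Eli → queue [Cal, Ben, Wes]
Visit Cal → queue [Ben, Wes]
Visit Ben; enqueue Ava → queue [Wes, Ava]
Visit Wes → queue [Ava]
Visit Ava → queue []

Visit order: Ada, Uma, Sam, Kai, Fay, Cyd, Yul, Nia, Jae, Lou, Gus, Tao, Eli, Cal, Ben, Wes, Ava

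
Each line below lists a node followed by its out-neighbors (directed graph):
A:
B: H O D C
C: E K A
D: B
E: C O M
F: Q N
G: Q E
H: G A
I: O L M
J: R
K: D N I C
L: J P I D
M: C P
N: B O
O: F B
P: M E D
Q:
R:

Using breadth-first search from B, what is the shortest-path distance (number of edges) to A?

Level 0: B
Level 1: C, D, H, O
Level 2: A, E, F, G, K
Level 3: I, M, N, Q
Level 4: L, P
Level 5: J
Level 6: R
A first appears at level 2.

2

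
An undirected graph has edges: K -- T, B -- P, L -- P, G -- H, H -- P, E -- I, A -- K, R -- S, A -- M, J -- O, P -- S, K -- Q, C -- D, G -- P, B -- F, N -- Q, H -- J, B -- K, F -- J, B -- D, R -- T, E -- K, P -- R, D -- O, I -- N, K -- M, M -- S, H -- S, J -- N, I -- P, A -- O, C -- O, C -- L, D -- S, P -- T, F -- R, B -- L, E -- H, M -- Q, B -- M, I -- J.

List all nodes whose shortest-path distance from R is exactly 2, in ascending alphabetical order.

B, D, G, H, I, J, K, L, M

Level 0: R
Level 1: F, P, S, T
Level 2: B, D, G, H, I, J, K, L, M
Level 3: A, C, E, N, O, Q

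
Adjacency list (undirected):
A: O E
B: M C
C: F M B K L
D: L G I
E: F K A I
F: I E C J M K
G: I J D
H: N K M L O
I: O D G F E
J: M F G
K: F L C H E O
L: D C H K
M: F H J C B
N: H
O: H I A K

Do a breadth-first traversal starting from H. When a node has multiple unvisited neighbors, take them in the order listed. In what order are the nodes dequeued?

Visit H; enqueue N, K, M, L, O → queue [N, K, M, L, O]
Visit N → queue [K, M, L, O]
Visit K; enqueue F, C, E → queue [M, L, O, F, C, E]
Visit M; enqueue J, B → queue [L, O, F, C, E, J, B]
Visit L; enqueue D → queue [O, F, C, E, J, B, D]
Visit O; enqueue I, A → queue [F, C, E, J, B, D, I, A]
Visit F → queue [C, E, J, B, D, I, A]
Visit C → queue [E, J, B, D, I, A]
Visit E → queue [J, B, D, I, A]
Visit J; enqueue G → queue [B, D, I, A, G]
Visit B → queue [D, I, A, G]
Visit D → queue [I, A, G]
Visit I → queue [A, G]
Visit A → queue [G]
Visit G → queue []

H → N → K → M → L → O → F → C → E → J → B → D → I → A → G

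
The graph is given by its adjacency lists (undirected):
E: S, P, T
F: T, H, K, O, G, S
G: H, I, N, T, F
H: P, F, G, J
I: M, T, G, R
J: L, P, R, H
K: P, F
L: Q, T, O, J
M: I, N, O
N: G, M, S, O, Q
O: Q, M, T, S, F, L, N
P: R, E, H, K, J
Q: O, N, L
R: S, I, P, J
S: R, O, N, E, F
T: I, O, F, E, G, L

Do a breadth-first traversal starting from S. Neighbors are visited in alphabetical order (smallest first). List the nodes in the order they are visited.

Visit S; enqueue E, F, N, O, R → queue [E, F, N, O, R]
Visit E; enqueue P, T → queue [F, N, O, R, P, T]
Visit F; enqueue G, H, K → queue [N, O, R, P, T, G, H, K]
Visit N; enqueue M, Q → queue [O, R, P, T, G, H, K, M, Q]
Visit O; enqueue L → queue [R, P, T, G, H, K, M, Q, L]
Visit R; enqueue I, J → queue [P, T, G, H, K, M, Q, L, I, J]
Visit P → queue [T, G, H, K, M, Q, L, I, J]
Visit T → queue [G, H, K, M, Q, L, I, J]
Visit G → queue [H, K, M, Q, L, I, J]
Visit H → queue [K, M, Q, L, I, J]
Visit K → queue [M, Q, L, I, J]
Visit M → queue [Q, L, I, J]
Visit Q → queue [L, I, J]
Visit L → queue [I, J]
Visit I → queue [J]
Visit J → queue []

S → E → F → N → O → R → P → T → G → H → K → M → Q → L → I → J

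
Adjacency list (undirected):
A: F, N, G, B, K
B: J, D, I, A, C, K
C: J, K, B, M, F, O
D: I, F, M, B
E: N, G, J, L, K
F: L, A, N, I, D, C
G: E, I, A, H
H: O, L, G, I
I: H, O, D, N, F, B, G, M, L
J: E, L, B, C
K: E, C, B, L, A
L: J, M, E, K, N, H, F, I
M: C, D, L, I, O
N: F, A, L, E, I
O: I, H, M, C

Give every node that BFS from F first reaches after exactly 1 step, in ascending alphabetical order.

A, C, D, I, L, N

Level 0: F
Level 1: A, C, D, I, L, N
Level 2: B, E, G, H, J, K, M, O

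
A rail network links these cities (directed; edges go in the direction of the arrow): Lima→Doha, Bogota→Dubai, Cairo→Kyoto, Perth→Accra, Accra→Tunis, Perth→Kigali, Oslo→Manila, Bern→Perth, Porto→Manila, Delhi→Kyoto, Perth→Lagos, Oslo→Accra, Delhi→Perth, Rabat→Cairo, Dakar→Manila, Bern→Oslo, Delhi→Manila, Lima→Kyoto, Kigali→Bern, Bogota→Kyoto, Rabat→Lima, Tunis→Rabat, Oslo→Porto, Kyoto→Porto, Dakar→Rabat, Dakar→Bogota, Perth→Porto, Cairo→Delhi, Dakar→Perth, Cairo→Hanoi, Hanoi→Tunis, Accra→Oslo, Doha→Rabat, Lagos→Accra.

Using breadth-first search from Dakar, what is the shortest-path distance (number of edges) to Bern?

Level 0: Dakar
Level 1: Bogota, Manila, Perth, Rabat
Level 2: Accra, Cairo, Dubai, Kigali, Kyoto, Lagos, Lima, Porto
Level 3: Bern, Delhi, Doha, Hanoi, Oslo, Tunis
Bern first appears at level 3.

3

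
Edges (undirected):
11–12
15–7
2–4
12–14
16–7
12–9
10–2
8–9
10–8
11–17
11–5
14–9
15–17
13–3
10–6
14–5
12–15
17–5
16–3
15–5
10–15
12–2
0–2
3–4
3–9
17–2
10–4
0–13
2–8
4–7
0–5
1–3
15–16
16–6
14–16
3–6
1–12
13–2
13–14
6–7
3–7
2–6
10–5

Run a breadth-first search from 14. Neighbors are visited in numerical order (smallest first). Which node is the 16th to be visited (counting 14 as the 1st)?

6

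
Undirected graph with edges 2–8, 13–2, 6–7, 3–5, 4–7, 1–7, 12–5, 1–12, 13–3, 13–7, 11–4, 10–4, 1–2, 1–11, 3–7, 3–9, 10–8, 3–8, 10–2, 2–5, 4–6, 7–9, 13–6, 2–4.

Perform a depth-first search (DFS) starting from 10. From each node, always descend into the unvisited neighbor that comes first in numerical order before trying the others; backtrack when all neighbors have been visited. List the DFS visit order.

10 → 2 → 1 → 7 → 3 → 5 → 12 → 8 → 9 → 13 → 6 → 4 → 11

Visit 10
10 → 2
2 → 1
1 → 7
7 → 3
3 → 5
5 → 12
3 → 8
3 → 9
3 → 13
13 → 6
6 → 4
4 → 11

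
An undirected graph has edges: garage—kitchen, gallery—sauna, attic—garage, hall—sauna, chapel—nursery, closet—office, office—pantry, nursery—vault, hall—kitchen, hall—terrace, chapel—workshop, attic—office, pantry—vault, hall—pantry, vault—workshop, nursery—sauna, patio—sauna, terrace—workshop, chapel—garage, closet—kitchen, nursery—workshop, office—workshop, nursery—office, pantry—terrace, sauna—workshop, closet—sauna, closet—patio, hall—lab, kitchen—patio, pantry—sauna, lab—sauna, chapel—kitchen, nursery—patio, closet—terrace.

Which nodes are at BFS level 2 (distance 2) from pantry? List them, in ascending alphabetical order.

Level 0: pantry
Level 1: hall, office, sauna, terrace, vault
Level 2: attic, closet, gallery, kitchen, lab, nursery, patio, workshop
Level 3: chapel, garage

attic, closet, gallery, kitchen, lab, nursery, patio, workshop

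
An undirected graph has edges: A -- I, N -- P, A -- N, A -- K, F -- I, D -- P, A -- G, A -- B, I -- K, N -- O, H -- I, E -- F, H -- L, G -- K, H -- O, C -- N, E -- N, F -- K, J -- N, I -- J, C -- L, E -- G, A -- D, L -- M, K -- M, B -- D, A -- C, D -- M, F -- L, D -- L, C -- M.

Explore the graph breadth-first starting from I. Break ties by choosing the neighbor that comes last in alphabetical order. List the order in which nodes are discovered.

Visit I; enqueue K, J, H, F, A → queue [K, J, H, F, A]
Visit K; enqueue M, G → queue [J, H, F, A, M, G]
Visit J; enqueue N → queue [H, F, A, M, G, N]
Visit H; enqueue O, L → queue [F, A, M, G, N, O, L]
Visit F; enqueue E → queue [A, M, G, N, O, L, E]
Visit A; enqueue D, C, B → queue [M, G, N, O, L, E, D, C, B]
Visit M → queue [G, N, O, L, E, D, C, B]
Visit G → queue [N, O, L, E, D, C, B]
Visit N; enqueue P → queue [O, L, E, D, C, B, P]
Visit O → queue [L, E, D, C, B, P]
Visit L → queue [E, D, C, B, P]
Visit E → queue [D, C, B, P]
Visit D → queue [C, B, P]
Visit C → queue [B, P]
Visit B → queue [P]
Visit P → queue []

I → K → J → H → F → A → M → G → N → O → L → E → D → C → B → P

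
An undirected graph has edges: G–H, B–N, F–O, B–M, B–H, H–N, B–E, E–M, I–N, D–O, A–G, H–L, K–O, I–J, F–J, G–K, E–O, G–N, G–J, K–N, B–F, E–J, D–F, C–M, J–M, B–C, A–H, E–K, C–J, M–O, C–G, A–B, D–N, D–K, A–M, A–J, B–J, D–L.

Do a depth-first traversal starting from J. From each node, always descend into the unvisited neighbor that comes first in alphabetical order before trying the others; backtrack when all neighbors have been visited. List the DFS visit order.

J, A, B, C, G, H, L, D, F, O, E, K, N, I, M

Visit J
J → A
A → B
B → C
C → G
G → H
H → L
L → D
D → F
F → O
O → E
E → K
K → N
N → I
E → M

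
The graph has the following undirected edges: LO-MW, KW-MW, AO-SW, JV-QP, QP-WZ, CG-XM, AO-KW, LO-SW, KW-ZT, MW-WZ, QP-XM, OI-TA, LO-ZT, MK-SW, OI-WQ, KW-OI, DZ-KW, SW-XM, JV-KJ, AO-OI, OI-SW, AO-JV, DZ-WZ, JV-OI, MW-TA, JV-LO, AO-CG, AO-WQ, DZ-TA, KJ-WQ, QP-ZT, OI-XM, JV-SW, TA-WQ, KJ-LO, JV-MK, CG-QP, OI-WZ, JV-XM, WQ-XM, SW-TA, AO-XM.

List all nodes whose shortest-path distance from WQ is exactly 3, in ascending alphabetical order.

MK, ZT

Level 0: WQ
Level 1: AO, KJ, OI, TA, XM
Level 2: CG, DZ, JV, KW, LO, MW, QP, SW, WZ
Level 3: MK, ZT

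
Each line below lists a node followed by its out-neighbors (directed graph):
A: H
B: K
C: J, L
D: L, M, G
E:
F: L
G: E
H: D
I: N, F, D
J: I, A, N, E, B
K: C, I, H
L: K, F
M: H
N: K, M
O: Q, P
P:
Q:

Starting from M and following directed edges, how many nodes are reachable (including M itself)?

BFS from M visits: M, H, D, L, G, K, F, E, C, I, J, N, A, B
Reachable nodes: 14 of 17 total.

14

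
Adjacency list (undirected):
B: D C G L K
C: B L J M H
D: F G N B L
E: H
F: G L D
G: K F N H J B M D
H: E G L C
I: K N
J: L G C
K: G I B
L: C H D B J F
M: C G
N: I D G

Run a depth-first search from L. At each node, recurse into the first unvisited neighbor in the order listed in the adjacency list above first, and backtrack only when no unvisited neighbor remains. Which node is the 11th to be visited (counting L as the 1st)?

Visit L
L → C
C → B
B → D
D → F
F → G
G → K
K → I
I → N
G → H
H → E
G → J
G → M

Visit order: L, C, B, D, F, G, K, I, N, H, E, J, M

E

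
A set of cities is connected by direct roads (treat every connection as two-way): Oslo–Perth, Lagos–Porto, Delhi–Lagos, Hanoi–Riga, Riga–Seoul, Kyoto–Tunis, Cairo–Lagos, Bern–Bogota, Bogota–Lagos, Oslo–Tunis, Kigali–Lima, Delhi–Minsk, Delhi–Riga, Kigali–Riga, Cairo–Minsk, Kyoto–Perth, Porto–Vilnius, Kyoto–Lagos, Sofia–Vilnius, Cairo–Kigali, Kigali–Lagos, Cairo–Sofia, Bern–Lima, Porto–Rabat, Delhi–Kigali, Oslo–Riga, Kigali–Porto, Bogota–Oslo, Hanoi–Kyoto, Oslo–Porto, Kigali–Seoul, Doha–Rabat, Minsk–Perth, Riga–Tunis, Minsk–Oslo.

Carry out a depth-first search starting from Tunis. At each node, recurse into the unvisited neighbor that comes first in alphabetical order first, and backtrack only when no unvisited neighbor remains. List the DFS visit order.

Visit Tunis
Tunis → Kyoto
Kyoto → Hanoi
Hanoi → Riga
Riga → Delhi
Delhi → Kigali
Kigali → Cairo
Cairo → Lagos
Lagos → Bogota
Bogota → Bern
Bern → Lima
Bogota → Oslo
Oslo → Minsk
Minsk → Perth
Oslo → Porto
Porto → Rabat
Rabat → Doha
Porto → Vilnius
Vilnius → Sofia
Kigali → Seoul

Tunis → Kyoto → Hanoi → Riga → Delhi → Kigali → Cairo → Lagos → Bogota → Bern → Lima → Oslo → Minsk → Perth → Porto → Rabat → Doha → Vilnius → Sofia → Seoul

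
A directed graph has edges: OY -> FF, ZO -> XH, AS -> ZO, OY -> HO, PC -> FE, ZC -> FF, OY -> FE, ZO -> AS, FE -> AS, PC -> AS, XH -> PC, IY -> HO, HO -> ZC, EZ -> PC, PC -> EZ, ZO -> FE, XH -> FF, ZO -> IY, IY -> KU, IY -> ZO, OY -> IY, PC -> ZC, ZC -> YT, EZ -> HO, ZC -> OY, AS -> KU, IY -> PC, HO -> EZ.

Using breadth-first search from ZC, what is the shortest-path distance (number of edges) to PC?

Level 0: ZC
Level 1: FF, OY, YT
Level 2: FE, HO, IY
Level 3: AS, EZ, KU, PC, ZO
Level 4: XH
PC first appears at level 3.

3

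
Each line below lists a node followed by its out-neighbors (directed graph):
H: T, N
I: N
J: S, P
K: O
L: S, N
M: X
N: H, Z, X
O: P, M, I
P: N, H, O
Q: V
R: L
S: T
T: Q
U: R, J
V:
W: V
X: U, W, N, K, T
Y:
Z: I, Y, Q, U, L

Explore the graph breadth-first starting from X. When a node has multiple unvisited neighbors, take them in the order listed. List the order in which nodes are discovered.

X, U, W, N, K, T, R, J, V, H, Z, O, Q, L, S, P, I, Y, M

Visit X; enqueue U, W, N, K, T → queue [U, W, N, K, T]
Visit U; enqueue R, J → queue [W, N, K, T, R, J]
Visit W; enqueue V → queue [N, K, T, R, J, V]
Visit N; enqueue H, Z → queue [K, T, R, J, V, H, Z]
Visit K; enqueue O → queue [T, R, J, V, H, Z, O]
Visit T; enqueue Q → queue [R, J, V, H, Z, O, Q]
Visit R; enqueue L → queue [J, V, H, Z, O, Q, L]
Visit J; enqueue S, P → queue [V, H, Z, O, Q, L, S, P]
Visit V → queue [H, Z, O, Q, L, S, P]
Visit H → queue [Z, O, Q, L, S, P]
Visit Z; enqueue I, Y → queue [O, Q, L, S, P, I, Y]
Visit O; enqueue M → queue [Q, L, S, P, I, Y, M]
Visit Q → queue [L, S, P, I, Y, M]
Visit L → queue [S, P, I, Y, M]
Visit S → queue [P, I, Y, M]
Visit P → queue [I, Y, M]
Visit I → queue [Y, M]
Visit Y → queue [M]
Visit M → queue []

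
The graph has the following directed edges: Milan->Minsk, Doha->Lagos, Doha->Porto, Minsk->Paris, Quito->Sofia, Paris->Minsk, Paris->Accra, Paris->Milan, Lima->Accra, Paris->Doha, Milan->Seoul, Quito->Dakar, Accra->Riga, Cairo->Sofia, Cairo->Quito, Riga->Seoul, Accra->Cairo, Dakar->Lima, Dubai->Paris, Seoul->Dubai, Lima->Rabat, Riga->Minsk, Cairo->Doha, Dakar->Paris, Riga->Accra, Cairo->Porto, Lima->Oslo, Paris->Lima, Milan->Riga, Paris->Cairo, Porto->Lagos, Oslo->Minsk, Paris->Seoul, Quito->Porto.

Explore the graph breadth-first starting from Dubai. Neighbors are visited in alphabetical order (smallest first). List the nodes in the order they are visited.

Visit Dubai; enqueue Paris → queue [Paris]
Visit Paris; enqueue Accra, Cairo, Doha, Lima, Milan, Minsk, Seoul → queue [Accra, Cairo, Doha, Lima, Milan, Minsk, Seoul]
Visit Accra; enqueue Riga → queue [Cairo, Doha, Lima, Milan, Minsk, Seoul, Riga]
Visit Cairo; enqueue Porto, Quito, Sofia → queue [Doha, Lima, Milan, Minsk, Seoul, Riga, Porto, Quito, Sofia]
Visit Doha; enqueue Lagos → queue [Lima, Milan, Minsk, Seoul, Riga, Porto, Quito, Sofia, Lagos]
Visit Lima; enqueue Oslo, Rabat → queue [Milan, Minsk, Seoul, Riga, Porto, Quito, Sofia, Lagos, Oslo, Rabat]
Visit Milan → queue [Minsk, Seoul, Riga, Porto, Quito, Sofia, Lagos, Oslo, Rabat]
Visit Minsk → queue [Seoul, Riga, Porto, Quito, Sofia, Lagos, Oslo, Rabat]
Visit Seoul → queue [Riga, Porto, Quito, Sofia, Lagos, Oslo, Rabat]
Visit Riga → queue [Porto, Quito, Sofia, Lagos, Oslo, Rabat]
Visit Porto → queue [Quito, Sofia, Lagos, Oslo, Rabat]
Visit Quito; enqueue Dakar → queue [Sofia, Lagos, Oslo, Rabat, Dakar]
Visit Sofia → queue [Lagos, Oslo, Rabat, Dakar]
Visit Lagos → queue [Oslo, Rabat, Dakar]
Visit Oslo → queue [Rabat, Dakar]
Visit Rabat → queue [Dakar]
Visit Dakar → queue []

Dubai → Paris → Accra → Cairo → Doha → Lima → Milan → Minsk → Seoul → Riga → Porto → Quito → Sofia → Lagos → Oslo → Rabat → Dakar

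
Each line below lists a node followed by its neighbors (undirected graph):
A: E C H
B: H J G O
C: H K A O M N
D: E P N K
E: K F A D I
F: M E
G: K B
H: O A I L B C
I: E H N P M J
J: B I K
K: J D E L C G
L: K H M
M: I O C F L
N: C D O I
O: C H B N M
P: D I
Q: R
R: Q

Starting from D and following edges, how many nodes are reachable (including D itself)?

16

BFS from D visits: D, E, K, N, P, A, F, I, C, G, J, L, O, H, M, B
Reachable nodes: 16 of 18 total.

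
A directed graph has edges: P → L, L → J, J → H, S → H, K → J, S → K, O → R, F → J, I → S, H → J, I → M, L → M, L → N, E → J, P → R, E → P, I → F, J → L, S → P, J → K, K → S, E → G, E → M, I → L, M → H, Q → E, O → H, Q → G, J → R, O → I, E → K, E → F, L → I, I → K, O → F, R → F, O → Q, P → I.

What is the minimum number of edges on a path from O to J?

2

Level 0: O
Level 1: F, H, I, Q, R
Level 2: E, G, J, K, L, M, S
Level 3: N, P
J first appears at level 2.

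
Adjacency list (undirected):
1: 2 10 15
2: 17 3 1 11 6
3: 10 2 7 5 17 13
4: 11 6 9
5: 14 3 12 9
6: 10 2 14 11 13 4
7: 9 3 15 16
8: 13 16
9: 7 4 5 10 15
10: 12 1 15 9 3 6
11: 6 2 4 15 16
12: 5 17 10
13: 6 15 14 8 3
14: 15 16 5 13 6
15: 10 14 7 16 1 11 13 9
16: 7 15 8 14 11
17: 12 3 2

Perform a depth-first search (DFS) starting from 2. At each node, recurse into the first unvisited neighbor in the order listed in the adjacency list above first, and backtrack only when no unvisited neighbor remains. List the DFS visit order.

2 17 12 5 14 15 10 1 9 7 3 13 6 11 4 16 8

Visit 2
2 → 17
17 → 12
12 → 5
5 → 14
14 → 15
15 → 10
10 → 1
10 → 9
9 → 7
7 → 3
3 → 13
13 → 6
6 → 11
11 → 4
11 → 16
16 → 8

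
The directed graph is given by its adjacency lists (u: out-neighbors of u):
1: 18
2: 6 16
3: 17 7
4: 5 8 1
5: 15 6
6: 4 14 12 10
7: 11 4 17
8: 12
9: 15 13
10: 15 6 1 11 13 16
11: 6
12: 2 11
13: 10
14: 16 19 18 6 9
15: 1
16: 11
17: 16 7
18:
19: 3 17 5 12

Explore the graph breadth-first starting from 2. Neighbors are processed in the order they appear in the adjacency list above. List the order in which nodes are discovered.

2 → 6 → 16 → 4 → 14 → 12 → 10 → 11 → 5 → 8 → 1 → 19 → 18 → 9 → 15 → 13 → 3 → 17 → 7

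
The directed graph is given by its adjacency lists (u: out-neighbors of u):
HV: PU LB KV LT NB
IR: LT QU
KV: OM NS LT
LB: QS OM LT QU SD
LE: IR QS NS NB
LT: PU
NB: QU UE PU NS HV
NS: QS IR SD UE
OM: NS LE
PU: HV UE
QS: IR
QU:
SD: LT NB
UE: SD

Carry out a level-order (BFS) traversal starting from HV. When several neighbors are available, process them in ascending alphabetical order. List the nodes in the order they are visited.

HV -> KV -> LB -> LT -> NB -> PU -> NS -> OM -> QS -> QU -> SD -> UE -> IR -> LE

Visit HV; enqueue KV, LB, LT, NB, PU → queue [KV, LB, LT, NB, PU]
Visit KV; enqueue NS, OM → queue [LB, LT, NB, PU, NS, OM]
Visit LB; enqueue QS, QU, SD → queue [LT, NB, PU, NS, OM, QS, QU, SD]
Visit LT → queue [NB, PU, NS, OM, QS, QU, SD]
Visit NB; enqueue UE → queue [PU, NS, OM, QS, QU, SD, UE]
Visit PU → queue [NS, OM, QS, QU, SD, UE]
Visit NS; enqueue IR → queue [OM, QS, QU, SD, UE, IR]
Visit OM; enqueue LE → queue [QS, QU, SD, UE, IR, LE]
Visit QS → queue [QU, SD, UE, IR, LE]
Visit QU → queue [SD, UE, IR, LE]
Visit SD → queue [UE, IR, LE]
Visit UE → queue [IR, LE]
Visit IR → queue [LE]
Visit LE → queue []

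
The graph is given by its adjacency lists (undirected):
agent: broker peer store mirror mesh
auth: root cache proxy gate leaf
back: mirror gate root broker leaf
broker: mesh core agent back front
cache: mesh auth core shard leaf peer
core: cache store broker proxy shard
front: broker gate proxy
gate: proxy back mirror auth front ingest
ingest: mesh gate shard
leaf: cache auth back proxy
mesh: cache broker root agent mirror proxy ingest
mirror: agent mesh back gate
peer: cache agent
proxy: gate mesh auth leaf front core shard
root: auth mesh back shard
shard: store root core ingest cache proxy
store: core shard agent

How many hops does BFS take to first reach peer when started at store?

Level 0: store
Level 1: agent, core, shard
Level 2: broker, cache, ingest, mesh, mirror, peer, proxy, root
Level 3: auth, back, front, gate, leaf
peer first appears at level 2.

2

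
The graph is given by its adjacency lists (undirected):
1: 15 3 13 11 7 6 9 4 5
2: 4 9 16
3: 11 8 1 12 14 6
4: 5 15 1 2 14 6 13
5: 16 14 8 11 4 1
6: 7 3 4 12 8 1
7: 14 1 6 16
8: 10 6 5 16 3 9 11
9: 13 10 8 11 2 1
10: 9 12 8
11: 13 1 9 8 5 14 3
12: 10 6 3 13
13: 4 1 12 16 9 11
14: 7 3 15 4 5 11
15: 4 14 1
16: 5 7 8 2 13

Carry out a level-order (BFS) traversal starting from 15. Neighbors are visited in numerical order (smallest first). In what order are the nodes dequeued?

Visit 15; enqueue 1, 4, 14 → queue [1, 4, 14]
Visit 1; enqueue 3, 5, 6, 7, 9, 11, 13 → queue [4, 14, 3, 5, 6, 7, 9, 11, 13]
Visit 4; enqueue 2 → queue [14, 3, 5, 6, 7, 9, 11, 13, 2]
Visit 14 → queue [3, 5, 6, 7, 9, 11, 13, 2]
Visit 3; enqueue 8, 12 → queue [5, 6, 7, 9, 11, 13, 2, 8, 12]
Visit 5; enqueue 16 → queue [6, 7, 9, 11, 13, 2, 8, 12, 16]
Visit 6 → queue [7, 9, 11, 13, 2, 8, 12, 16]
Visit 7 → queue [9, 11, 13, 2, 8, 12, 16]
Visit 9; enqueue 10 → queue [11, 13, 2, 8, 12, 16, 10]
Visit 11 → queue [13, 2, 8, 12, 16, 10]
Visit 13 → queue [2, 8, 12, 16, 10]
Visit 2 → queue [8, 12, 16, 10]
Visit 8 → queue [12, 16, 10]
Visit 12 → queue [16, 10]
Visit 16 → queue [10]
Visit 10 → queue []

15 -> 1 -> 4 -> 14 -> 3 -> 5 -> 6 -> 7 -> 9 -> 11 -> 13 -> 2 -> 8 -> 12 -> 16 -> 10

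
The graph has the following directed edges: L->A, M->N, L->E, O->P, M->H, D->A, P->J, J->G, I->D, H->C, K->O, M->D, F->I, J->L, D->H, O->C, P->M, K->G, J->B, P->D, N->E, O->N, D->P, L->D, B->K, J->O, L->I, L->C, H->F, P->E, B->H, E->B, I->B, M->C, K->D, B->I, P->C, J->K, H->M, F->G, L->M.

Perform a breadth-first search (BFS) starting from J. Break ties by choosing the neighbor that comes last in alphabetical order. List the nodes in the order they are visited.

Visit J; enqueue O, L, K, G, B → queue [O, L, K, G, B]
Visit O; enqueue P, N, C → queue [L, K, G, B, P, N, C]
Visit L; enqueue M, I, E, D, A → queue [K, G, B, P, N, C, M, I, E, D, A]
Visit K → queue [G, B, P, N, C, M, I, E, D, A]
Visit G → queue [B, P, N, C, M, I, E, D, A]
Visit B; enqueue H → queue [P, N, C, M, I, E, D, A, H]
Visit P → queue [N, C, M, I, E, D, A, H]
Visit N → queue [C, M, I, E, D, A, H]
Visit C → queue [M, I, E, D, A, H]
Visit M → queue [I, E, D, A, H]
Visit I → queue [E, D, A, H]
Visit E → queue [D, A, H]
Visit D → queue [A, H]
Visit A → queue [H]
Visit H; enqueue F → queue [F]
Visit F → queue []

J → O → L → K → G → B → P → N → C → M → I → E → D → A → H → F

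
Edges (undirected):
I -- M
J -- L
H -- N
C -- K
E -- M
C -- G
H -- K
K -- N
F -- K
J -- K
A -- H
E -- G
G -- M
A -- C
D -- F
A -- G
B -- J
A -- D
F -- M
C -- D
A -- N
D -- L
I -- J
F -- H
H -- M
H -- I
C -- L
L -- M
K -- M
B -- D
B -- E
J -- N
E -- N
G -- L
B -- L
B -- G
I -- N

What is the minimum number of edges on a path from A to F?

Level 0: A
Level 1: C, D, G, H, N
Level 2: B, E, F, I, J, K, L, M
F first appears at level 2.

2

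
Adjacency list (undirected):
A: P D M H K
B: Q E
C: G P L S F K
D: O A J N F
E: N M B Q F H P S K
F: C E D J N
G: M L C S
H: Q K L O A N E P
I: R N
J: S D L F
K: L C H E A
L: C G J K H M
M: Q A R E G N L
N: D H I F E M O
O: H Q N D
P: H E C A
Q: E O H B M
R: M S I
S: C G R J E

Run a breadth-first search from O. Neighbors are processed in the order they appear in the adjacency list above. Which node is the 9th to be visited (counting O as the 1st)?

Visit O; enqueue H, Q, N, D → queue [H, Q, N, D]
Visit H; enqueue K, L, A, E, P → queue [Q, N, D, K, L, A, E, P]
Visit Q; enqueue B, M → queue [N, D, K, L, A, E, P, B, M]
Visit N; enqueue I, F → queue [D, K, L, A, E, P, B, M, I, F]
Visit D; enqueue J → queue [K, L, A, E, P, B, M, I, F, J]
Visit K; enqueue C → queue [L, A, E, P, B, M, I, F, J, C]
Visit L; enqueue G → queue [A, E, P, B, M, I, F, J, C, G]
Visit A → queue [E, P, B, M, I, F, J, C, G]
Visit E; enqueue S → queue [P, B, M, I, F, J, C, G, S]
Visit P → queue [B, M, I, F, J, C, G, S]
Visit B → queue [M, I, F, J, C, G, S]
Visit M; enqueue R → queue [I, F, J, C, G, S, R]
Visit I → queue [F, J, C, G, S, R]
Visit F → queue [J, C, G, S, R]
Visit J → queue [C, G, S, R]
Visit C → queue [G, S, R]
Visit G → queue [S, R]
Visit S → queue [R]
Visit R → queue []

Visit order: O, H, Q, N, D, K, L, A, E, P, B, M, I, F, J, C, G, S, R

E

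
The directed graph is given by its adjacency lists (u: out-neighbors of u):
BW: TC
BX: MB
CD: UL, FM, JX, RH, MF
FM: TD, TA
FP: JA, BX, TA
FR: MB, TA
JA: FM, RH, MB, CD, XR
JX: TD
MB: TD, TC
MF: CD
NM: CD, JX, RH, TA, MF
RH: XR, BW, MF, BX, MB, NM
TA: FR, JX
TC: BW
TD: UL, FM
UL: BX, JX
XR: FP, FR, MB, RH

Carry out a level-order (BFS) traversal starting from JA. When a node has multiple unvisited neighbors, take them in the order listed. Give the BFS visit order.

Visit JA; enqueue FM, RH, MB, CD, XR → queue [FM, RH, MB, CD, XR]
Visit FM; enqueue TD, TA → queue [RH, MB, CD, XR, TD, TA]
Visit RH; enqueue BW, MF, BX, NM → queue [MB, CD, XR, TD, TA, BW, MF, BX, NM]
Visit MB; enqueue TC → queue [CD, XR, TD, TA, BW, MF, BX, NM, TC]
Visit CD; enqueue UL, JX → queue [XR, TD, TA, BW, MF, BX, NM, TC, UL, JX]
Visit XR; enqueue FP, FR → queue [TD, TA, BW, MF, BX, NM, TC, UL, JX, FP, FR]
Visit TD → queue [TA, BW, MF, BX, NM, TC, UL, JX, FP, FR]
Visit TA → queue [BW, MF, BX, NM, TC, UL, JX, FP, FR]
Visit BW → queue [MF, BX, NM, TC, UL, JX, FP, FR]
Visit MF → queue [BX, NM, TC, UL, JX, FP, FR]
Visit BX → queue [NM, TC, UL, JX, FP, FR]
Visit NM → queue [TC, UL, JX, FP, FR]
Visit TC → queue [UL, JX, FP, FR]
Visit UL → queue [JX, FP, FR]
Visit JX → queue [FP, FR]
Visit FP → queue [FR]
Visit FR → queue []

JA, FM, RH, MB, CD, XR, TD, TA, BW, MF, BX, NM, TC, UL, JX, FP, FR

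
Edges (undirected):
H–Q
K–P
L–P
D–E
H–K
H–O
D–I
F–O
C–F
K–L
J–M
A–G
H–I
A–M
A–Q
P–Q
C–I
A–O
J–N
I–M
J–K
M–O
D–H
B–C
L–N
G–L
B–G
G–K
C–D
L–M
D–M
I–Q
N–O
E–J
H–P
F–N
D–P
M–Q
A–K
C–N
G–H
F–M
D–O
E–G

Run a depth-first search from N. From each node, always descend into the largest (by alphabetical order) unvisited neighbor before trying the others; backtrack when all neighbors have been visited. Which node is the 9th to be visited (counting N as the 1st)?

E

Visit N
N → O
O → M
M → Q
Q → P
P → L
L → K
K → J
J → E
E → G
G → H
H → I
I → D
D → C
C → F
C → B
G → A

Visit order: N, O, M, Q, P, L, K, J, E, G, H, I, D, C, F, B, A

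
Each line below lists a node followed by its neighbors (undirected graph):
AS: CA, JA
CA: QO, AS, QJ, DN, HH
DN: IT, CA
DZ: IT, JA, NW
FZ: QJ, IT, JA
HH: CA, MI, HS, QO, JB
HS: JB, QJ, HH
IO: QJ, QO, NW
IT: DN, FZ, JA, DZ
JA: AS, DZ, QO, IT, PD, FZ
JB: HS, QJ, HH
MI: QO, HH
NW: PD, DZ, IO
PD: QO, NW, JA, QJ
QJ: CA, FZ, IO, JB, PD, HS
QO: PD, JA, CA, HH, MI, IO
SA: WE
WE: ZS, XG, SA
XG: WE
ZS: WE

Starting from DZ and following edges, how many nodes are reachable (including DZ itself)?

16

BFS from DZ visits: DZ, NW, JA, IT, PD, IO, QO, FZ, AS, DN, QJ, MI, HH, CA, JB, HS
Reachable nodes: 16 of 20 total.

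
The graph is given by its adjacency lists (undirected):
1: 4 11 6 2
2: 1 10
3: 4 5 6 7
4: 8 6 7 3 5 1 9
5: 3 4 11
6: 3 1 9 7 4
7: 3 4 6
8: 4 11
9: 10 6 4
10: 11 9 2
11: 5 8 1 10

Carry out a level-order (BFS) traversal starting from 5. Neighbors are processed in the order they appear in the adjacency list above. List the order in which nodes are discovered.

5, 3, 4, 11, 6, 7, 8, 1, 9, 10, 2

Visit 5; enqueue 3, 4, 11 → queue [3, 4, 11]
Visit 3; enqueue 6, 7 → queue [4, 11, 6, 7]
Visit 4; enqueue 8, 1, 9 → queue [11, 6, 7, 8, 1, 9]
Visit 11; enqueue 10 → queue [6, 7, 8, 1, 9, 10]
Visit 6 → queue [7, 8, 1, 9, 10]
Visit 7 → queue [8, 1, 9, 10]
Visit 8 → queue [1, 9, 10]
Visit 1; enqueue 2 → queue [9, 10, 2]
Visit 9 → queue [10, 2]
Visit 10 → queue [2]
Visit 2 → queue []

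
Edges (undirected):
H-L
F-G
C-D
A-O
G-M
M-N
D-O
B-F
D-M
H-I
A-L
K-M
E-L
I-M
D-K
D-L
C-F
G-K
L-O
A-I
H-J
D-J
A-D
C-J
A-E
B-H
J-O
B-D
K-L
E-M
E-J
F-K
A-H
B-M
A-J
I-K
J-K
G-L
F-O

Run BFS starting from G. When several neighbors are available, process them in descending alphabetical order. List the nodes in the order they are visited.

G, M, L, K, F, N, I, E, D, B, O, H, A, J, C

Visit G; enqueue M, L, K, F → queue [M, L, K, F]
Visit M; enqueue N, I, E, D, B → queue [L, K, F, N, I, E, D, B]
Visit L; enqueue O, H, A → queue [K, F, N, I, E, D, B, O, H, A]
Visit K; enqueue J → queue [F, N, I, E, D, B, O, H, A, J]
Visit F; enqueue C → queue [N, I, E, D, B, O, H, A, J, C]
Visit N → queue [I, E, D, B, O, H, A, J, C]
Visit I → queue [E, D, B, O, H, A, J, C]
Visit E → queue [D, B, O, H, A, J, C]
Visit D → queue [B, O, H, A, J, C]
Visit B → queue [O, H, A, J, C]
Visit O → queue [H, A, J, C]
Visit H → queue [A, J, C]
Visit A → queue [J, C]
Visit J → queue [C]
Visit C → queue []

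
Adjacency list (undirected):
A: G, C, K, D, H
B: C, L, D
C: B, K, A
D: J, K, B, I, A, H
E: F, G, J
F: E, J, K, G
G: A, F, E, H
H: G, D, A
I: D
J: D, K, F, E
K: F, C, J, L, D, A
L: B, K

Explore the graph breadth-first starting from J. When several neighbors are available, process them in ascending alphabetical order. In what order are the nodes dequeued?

J, D, E, F, K, A, B, H, I, G, C, L

Visit J; enqueue D, E, F, K → queue [D, E, F, K]
Visit D; enqueue A, B, H, I → queue [E, F, K, A, B, H, I]
Visit E; enqueue G → queue [F, K, A, B, H, I, G]
Visit F → queue [K, A, B, H, I, G]
Visit K; enqueue C, L → queue [A, B, H, I, G, C, L]
Visit A → queue [B, H, I, G, C, L]
Visit B → queue [H, I, G, C, L]
Visit H → queue [I, G, C, L]
Visit I → queue [G, C, L]
Visit G → queue [C, L]
Visit C → queue [L]
Visit L → queue []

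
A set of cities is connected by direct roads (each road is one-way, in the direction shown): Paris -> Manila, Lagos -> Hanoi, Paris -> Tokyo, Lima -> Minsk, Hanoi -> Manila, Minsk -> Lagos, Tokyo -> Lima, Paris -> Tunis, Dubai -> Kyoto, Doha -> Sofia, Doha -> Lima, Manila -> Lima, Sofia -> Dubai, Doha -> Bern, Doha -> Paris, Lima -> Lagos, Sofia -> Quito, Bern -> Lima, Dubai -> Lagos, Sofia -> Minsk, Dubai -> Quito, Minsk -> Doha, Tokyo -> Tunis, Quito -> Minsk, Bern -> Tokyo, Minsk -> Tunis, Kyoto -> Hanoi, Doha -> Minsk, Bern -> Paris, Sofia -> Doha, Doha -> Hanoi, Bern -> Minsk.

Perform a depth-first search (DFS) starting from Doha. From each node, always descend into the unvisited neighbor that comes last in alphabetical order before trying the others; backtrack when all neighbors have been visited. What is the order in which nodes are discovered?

Doha -> Sofia -> Quito -> Minsk -> Tunis -> Lagos -> Hanoi -> Manila -> Lima -> Dubai -> Kyoto -> Paris -> Tokyo -> Bern

Visit Doha
Doha → Sofia
Sofia → Quito
Quito → Minsk
Minsk → Tunis
Minsk → Lagos
Lagos → Hanoi
Hanoi → Manila
Manila → Lima
Sofia → Dubai
Dubai → Kyoto
Doha → Paris
Paris → Tokyo
Doha → Bern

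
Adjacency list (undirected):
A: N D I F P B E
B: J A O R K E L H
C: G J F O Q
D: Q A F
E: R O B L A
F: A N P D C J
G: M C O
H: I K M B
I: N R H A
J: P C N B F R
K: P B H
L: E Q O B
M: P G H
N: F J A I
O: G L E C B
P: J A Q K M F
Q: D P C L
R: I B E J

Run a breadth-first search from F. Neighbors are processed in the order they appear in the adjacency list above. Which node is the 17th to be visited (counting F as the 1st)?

H

Visit F; enqueue A, N, P, D, C, J → queue [A, N, P, D, C, J]
Visit A; enqueue I, B, E → queue [N, P, D, C, J, I, B, E]
Visit N → queue [P, D, C, J, I, B, E]
Visit P; enqueue Q, K, M → queue [D, C, J, I, B, E, Q, K, M]
Visit D → queue [C, J, I, B, E, Q, K, M]
Visit C; enqueue G, O → queue [J, I, B, E, Q, K, M, G, O]
Visit J; enqueue R → queue [I, B, E, Q, K, M, G, O, R]
Visit I; enqueue H → queue [B, E, Q, K, M, G, O, R, H]
Visit B; enqueue L → queue [E, Q, K, M, G, O, R, H, L]
Visit E → queue [Q, K, M, G, O, R, H, L]
Visit Q → queue [K, M, G, O, R, H, L]
Visit K → queue [M, G, O, R, H, L]
Visit M → queue [G, O, R, H, L]
Visit G → queue [O, R, H, L]
Visit O → queue [R, H, L]
Visit R → queue [H, L]
Visit H → queue [L]
Visit L → queue []

Visit order: F, A, N, P, D, C, J, I, B, E, Q, K, M, G, O, R, H, L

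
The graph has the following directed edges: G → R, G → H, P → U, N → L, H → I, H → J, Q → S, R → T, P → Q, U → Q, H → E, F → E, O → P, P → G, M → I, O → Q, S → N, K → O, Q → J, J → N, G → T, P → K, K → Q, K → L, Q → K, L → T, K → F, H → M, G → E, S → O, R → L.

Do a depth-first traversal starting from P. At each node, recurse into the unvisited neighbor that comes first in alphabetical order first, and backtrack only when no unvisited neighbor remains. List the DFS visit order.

P, G, E, H, I, J, N, L, T, M, R, K, F, O, Q, S, U

Visit P
P → G
G → E
G → H
H → I
H → J
J → N
N → L
L → T
H → M
G → R
P → K
K → F
K → O
O → Q
Q → S
P → U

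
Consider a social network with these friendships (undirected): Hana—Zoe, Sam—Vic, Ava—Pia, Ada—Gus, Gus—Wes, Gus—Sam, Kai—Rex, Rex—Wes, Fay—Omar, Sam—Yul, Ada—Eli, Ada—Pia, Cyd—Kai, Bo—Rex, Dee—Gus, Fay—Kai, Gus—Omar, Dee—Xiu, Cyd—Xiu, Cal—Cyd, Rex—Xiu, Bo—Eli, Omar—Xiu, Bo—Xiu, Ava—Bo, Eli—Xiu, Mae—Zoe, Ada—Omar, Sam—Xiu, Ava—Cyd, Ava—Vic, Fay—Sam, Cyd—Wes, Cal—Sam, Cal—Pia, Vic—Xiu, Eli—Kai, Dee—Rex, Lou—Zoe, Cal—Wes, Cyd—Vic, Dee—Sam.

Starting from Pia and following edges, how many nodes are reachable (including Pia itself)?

18

BFS from Pia visits: Pia, Cal, Ava, Ada, Wes, Sam, Cyd, Vic, Bo, Omar, Gus, Eli, Rex, Yul, Xiu, Fay, Dee, Kai
Reachable nodes: 18 of 22 total.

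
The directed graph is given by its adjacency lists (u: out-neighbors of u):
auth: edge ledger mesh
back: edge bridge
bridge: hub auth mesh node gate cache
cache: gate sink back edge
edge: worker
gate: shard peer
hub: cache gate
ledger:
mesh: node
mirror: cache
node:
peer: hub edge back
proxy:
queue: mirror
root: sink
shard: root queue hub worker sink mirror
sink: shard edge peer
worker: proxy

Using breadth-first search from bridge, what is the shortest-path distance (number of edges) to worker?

3

Level 0: bridge
Level 1: auth, cache, gate, hub, mesh, node
Level 2: back, edge, ledger, peer, shard, sink
Level 3: mirror, queue, root, worker
Level 4: proxy
worker first appears at level 3.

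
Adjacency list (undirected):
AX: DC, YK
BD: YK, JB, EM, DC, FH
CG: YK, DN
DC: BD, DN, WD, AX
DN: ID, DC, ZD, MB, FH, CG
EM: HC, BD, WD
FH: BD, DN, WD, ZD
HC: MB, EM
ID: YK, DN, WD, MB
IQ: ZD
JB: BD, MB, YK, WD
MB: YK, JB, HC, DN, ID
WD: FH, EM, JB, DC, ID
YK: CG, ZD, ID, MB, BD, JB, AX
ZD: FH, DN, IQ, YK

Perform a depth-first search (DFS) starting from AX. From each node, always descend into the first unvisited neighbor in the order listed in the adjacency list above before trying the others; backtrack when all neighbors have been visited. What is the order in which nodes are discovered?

AX, DC, BD, YK, CG, DN, ID, WD, FH, ZD, IQ, EM, HC, MB, JB

Visit AX
AX → DC
DC → BD
BD → YK
YK → CG
CG → DN
DN → ID
ID → WD
WD → FH
FH → ZD
ZD → IQ
WD → EM
EM → HC
HC → MB
MB → JB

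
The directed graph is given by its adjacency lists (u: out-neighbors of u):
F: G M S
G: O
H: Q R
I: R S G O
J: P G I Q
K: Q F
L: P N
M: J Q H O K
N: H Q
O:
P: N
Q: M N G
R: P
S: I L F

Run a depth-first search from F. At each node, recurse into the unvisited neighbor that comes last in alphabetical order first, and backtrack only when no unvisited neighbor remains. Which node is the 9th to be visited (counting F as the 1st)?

K

Visit F
F → S
S → L
L → P
P → N
N → Q
Q → M
M → O
M → K
M → J
J → I
I → R
I → G
M → H

Visit order: F, S, L, P, N, Q, M, O, K, J, I, R, G, H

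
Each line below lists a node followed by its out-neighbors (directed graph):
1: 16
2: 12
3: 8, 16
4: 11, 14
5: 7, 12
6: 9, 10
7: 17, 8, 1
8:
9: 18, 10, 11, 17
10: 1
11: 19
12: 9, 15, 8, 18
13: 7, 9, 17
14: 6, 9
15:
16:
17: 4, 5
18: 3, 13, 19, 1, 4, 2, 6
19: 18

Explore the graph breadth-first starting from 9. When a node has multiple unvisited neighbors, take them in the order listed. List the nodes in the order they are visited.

9 → 18 → 10 → 11 → 17 → 3 → 13 → 19 → 1 → 4 → 2 → 6 → 5 → 8 → 16 → 7 → 14 → 12 → 15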